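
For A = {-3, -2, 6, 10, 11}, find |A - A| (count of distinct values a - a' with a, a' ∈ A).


A - A = {a - a' : a, a' ∈ A}; |A| = 5.
Bounds: 2|A|-1 ≤ |A - A| ≤ |A|² - |A| + 1, i.e. 9 ≤ |A - A| ≤ 21.
Note: 0 ∈ A - A always (from a - a). The set is symmetric: if d ∈ A - A then -d ∈ A - A.
Enumerate nonzero differences d = a - a' with a > a' (then include -d):
Positive differences: {1, 4, 5, 8, 9, 12, 13, 14}
Full difference set: {0} ∪ (positive diffs) ∪ (negative diffs).
|A - A| = 1 + 2·8 = 17 (matches direct enumeration: 17).

|A - A| = 17


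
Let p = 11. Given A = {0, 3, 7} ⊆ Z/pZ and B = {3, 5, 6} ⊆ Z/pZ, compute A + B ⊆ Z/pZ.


Work in Z/11Z: reduce every sum a + b modulo 11.
Enumerate all 9 pairs:
a = 0: 0+3=3, 0+5=5, 0+6=6
a = 3: 3+3=6, 3+5=8, 3+6=9
a = 7: 7+3=10, 7+5=1, 7+6=2
Distinct residues collected: {1, 2, 3, 5, 6, 8, 9, 10}
|A + B| = 8 (out of 11 total residues).

A + B = {1, 2, 3, 5, 6, 8, 9, 10}


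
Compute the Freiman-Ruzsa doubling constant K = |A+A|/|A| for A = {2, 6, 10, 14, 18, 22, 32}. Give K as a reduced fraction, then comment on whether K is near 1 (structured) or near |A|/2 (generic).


|A| = 7.
Compute A + A by enumerating all 49 pairs.
A + A = {4, 8, 12, 16, 20, 24, 28, 32, 34, 36, 38, 40, 42, 44, 46, 50, 54, 64}, so |A + A| = 18.
K = |A + A| / |A| = 18/7 (already in lowest terms) ≈ 2.5714.
Reference: AP of size 7 gives K = 13/7 ≈ 1.8571; a fully generic set of size 7 gives K ≈ 4.0000.

|A| = 7, |A + A| = 18, K = 18/7.


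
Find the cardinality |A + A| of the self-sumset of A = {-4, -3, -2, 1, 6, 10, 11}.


A + A = {a + a' : a, a' ∈ A}; |A| = 7.
General bounds: 2|A| - 1 ≤ |A + A| ≤ |A|(|A|+1)/2, i.e. 13 ≤ |A + A| ≤ 28.
Lower bound 2|A|-1 is attained iff A is an arithmetic progression.
Enumerate sums a + a' for a ≤ a' (symmetric, so this suffices):
a = -4: -4+-4=-8, -4+-3=-7, -4+-2=-6, -4+1=-3, -4+6=2, -4+10=6, -4+11=7
a = -3: -3+-3=-6, -3+-2=-5, -3+1=-2, -3+6=3, -3+10=7, -3+11=8
a = -2: -2+-2=-4, -2+1=-1, -2+6=4, -2+10=8, -2+11=9
a = 1: 1+1=2, 1+6=7, 1+10=11, 1+11=12
a = 6: 6+6=12, 6+10=16, 6+11=17
a = 10: 10+10=20, 10+11=21
a = 11: 11+11=22
Distinct sums: {-8, -7, -6, -5, -4, -3, -2, -1, 2, 3, 4, 6, 7, 8, 9, 11, 12, 16, 17, 20, 21, 22}
|A + A| = 22

|A + A| = 22


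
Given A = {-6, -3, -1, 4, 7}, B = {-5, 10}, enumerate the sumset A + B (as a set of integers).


A + B = {a + b : a ∈ A, b ∈ B}.
Enumerate all |A|·|B| = 5·2 = 10 pairs (a, b) and collect distinct sums.
a = -6: -6+-5=-11, -6+10=4
a = -3: -3+-5=-8, -3+10=7
a = -1: -1+-5=-6, -1+10=9
a = 4: 4+-5=-1, 4+10=14
a = 7: 7+-5=2, 7+10=17
Collecting distinct sums: A + B = {-11, -8, -6, -1, 2, 4, 7, 9, 14, 17}
|A + B| = 10

A + B = {-11, -8, -6, -1, 2, 4, 7, 9, 14, 17}


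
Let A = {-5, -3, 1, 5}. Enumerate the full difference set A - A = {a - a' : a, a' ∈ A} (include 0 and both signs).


A - A = {a - a' : a, a' ∈ A}.
Compute a - a' for each ordered pair (a, a'):
a = -5: -5--5=0, -5--3=-2, -5-1=-6, -5-5=-10
a = -3: -3--5=2, -3--3=0, -3-1=-4, -3-5=-8
a = 1: 1--5=6, 1--3=4, 1-1=0, 1-5=-4
a = 5: 5--5=10, 5--3=8, 5-1=4, 5-5=0
Collecting distinct values (and noting 0 appears from a-a):
A - A = {-10, -8, -6, -4, -2, 0, 2, 4, 6, 8, 10}
|A - A| = 11

A - A = {-10, -8, -6, -4, -2, 0, 2, 4, 6, 8, 10}


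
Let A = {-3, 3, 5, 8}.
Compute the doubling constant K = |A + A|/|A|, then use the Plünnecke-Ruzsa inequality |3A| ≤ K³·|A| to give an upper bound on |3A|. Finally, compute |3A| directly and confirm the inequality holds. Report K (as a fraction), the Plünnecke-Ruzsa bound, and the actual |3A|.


|A| = 4.
Step 1: Compute A + A by enumerating all 16 pairs.
A + A = {-6, 0, 2, 5, 6, 8, 10, 11, 13, 16}, so |A + A| = 10.
Step 2: Doubling constant K = |A + A|/|A| = 10/4 = 10/4 ≈ 2.5000.
Step 3: Plünnecke-Ruzsa gives |3A| ≤ K³·|A| = (2.5000)³ · 4 ≈ 62.5000.
Step 4: Compute 3A = A + A + A directly by enumerating all triples (a,b,c) ∈ A³; |3A| = 19.
Step 5: Check 19 ≤ 62.5000? Yes ✓.

K = 10/4, Plünnecke-Ruzsa bound K³|A| ≈ 62.5000, |3A| = 19, inequality holds.


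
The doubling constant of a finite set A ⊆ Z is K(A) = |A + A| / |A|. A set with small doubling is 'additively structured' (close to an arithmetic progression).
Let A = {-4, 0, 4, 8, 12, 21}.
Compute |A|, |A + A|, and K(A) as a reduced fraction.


|A| = 6.
Compute A + A by enumerating all 36 pairs.
A + A = {-8, -4, 0, 4, 8, 12, 16, 17, 20, 21, 24, 25, 29, 33, 42}, so |A + A| = 15.
K = |A + A| / |A| = 15/6 = 5/2 ≈ 2.5000.
Reference: AP of size 6 gives K = 11/6 ≈ 1.8333; a fully generic set of size 6 gives K ≈ 3.5000.

|A| = 6, |A + A| = 15, K = 15/6 = 5/2.


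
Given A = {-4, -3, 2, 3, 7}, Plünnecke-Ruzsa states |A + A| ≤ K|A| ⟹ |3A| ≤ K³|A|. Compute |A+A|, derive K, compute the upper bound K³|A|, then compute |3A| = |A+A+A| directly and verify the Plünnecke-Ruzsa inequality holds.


|A| = 5.
Step 1: Compute A + A by enumerating all 25 pairs.
A + A = {-8, -7, -6, -2, -1, 0, 3, 4, 5, 6, 9, 10, 14}, so |A + A| = 13.
Step 2: Doubling constant K = |A + A|/|A| = 13/5 = 13/5 ≈ 2.6000.
Step 3: Plünnecke-Ruzsa gives |3A| ≤ K³·|A| = (2.6000)³ · 5 ≈ 87.8800.
Step 4: Compute 3A = A + A + A directly by enumerating all triples (a,b,c) ∈ A³; |3A| = 25.
Step 5: Check 25 ≤ 87.8800? Yes ✓.

K = 13/5, Plünnecke-Ruzsa bound K³|A| ≈ 87.8800, |3A| = 25, inequality holds.


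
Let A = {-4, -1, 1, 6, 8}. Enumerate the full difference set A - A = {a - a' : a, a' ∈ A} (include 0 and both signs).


A - A = {a - a' : a, a' ∈ A}.
Compute a - a' for each ordered pair (a, a'):
a = -4: -4--4=0, -4--1=-3, -4-1=-5, -4-6=-10, -4-8=-12
a = -1: -1--4=3, -1--1=0, -1-1=-2, -1-6=-7, -1-8=-9
a = 1: 1--4=5, 1--1=2, 1-1=0, 1-6=-5, 1-8=-7
a = 6: 6--4=10, 6--1=7, 6-1=5, 6-6=0, 6-8=-2
a = 8: 8--4=12, 8--1=9, 8-1=7, 8-6=2, 8-8=0
Collecting distinct values (and noting 0 appears from a-a):
A - A = {-12, -10, -9, -7, -5, -3, -2, 0, 2, 3, 5, 7, 9, 10, 12}
|A - A| = 15

A - A = {-12, -10, -9, -7, -5, -3, -2, 0, 2, 3, 5, 7, 9, 10, 12}


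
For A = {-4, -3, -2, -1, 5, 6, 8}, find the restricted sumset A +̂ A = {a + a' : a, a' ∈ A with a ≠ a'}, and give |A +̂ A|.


Restricted sumset: A +̂ A = {a + a' : a ∈ A, a' ∈ A, a ≠ a'}.
Equivalently, take A + A and drop any sum 2a that is achievable ONLY as a + a for a ∈ A (i.e. sums representable only with equal summands).
Enumerate pairs (a, a') with a < a' (symmetric, so each unordered pair gives one sum; this covers all a ≠ a'):
  -4 + -3 = -7
  -4 + -2 = -6
  -4 + -1 = -5
  -4 + 5 = 1
  -4 + 6 = 2
  -4 + 8 = 4
  -3 + -2 = -5
  -3 + -1 = -4
  -3 + 5 = 2
  -3 + 6 = 3
  -3 + 8 = 5
  -2 + -1 = -3
  -2 + 5 = 3
  -2 + 6 = 4
  -2 + 8 = 6
  -1 + 5 = 4
  -1 + 6 = 5
  -1 + 8 = 7
  5 + 6 = 11
  5 + 8 = 13
  6 + 8 = 14
Collected distinct sums: {-7, -6, -5, -4, -3, 1, 2, 3, 4, 5, 6, 7, 11, 13, 14}
|A +̂ A| = 15
(Reference bound: |A +̂ A| ≥ 2|A| - 3 for |A| ≥ 2, with |A| = 7 giving ≥ 11.)

|A +̂ A| = 15


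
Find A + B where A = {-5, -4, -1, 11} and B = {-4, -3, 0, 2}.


A + B = {a + b : a ∈ A, b ∈ B}.
Enumerate all |A|·|B| = 4·4 = 16 pairs (a, b) and collect distinct sums.
a = -5: -5+-4=-9, -5+-3=-8, -5+0=-5, -5+2=-3
a = -4: -4+-4=-8, -4+-3=-7, -4+0=-4, -4+2=-2
a = -1: -1+-4=-5, -1+-3=-4, -1+0=-1, -1+2=1
a = 11: 11+-4=7, 11+-3=8, 11+0=11, 11+2=13
Collecting distinct sums: A + B = {-9, -8, -7, -5, -4, -3, -2, -1, 1, 7, 8, 11, 13}
|A + B| = 13

A + B = {-9, -8, -7, -5, -4, -3, -2, -1, 1, 7, 8, 11, 13}


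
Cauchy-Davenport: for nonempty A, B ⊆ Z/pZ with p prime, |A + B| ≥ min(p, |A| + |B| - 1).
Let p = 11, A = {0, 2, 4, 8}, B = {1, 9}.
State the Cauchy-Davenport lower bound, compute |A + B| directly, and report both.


Cauchy-Davenport: |A + B| ≥ min(p, |A| + |B| - 1) for A, B nonempty in Z/pZ.
|A| = 4, |B| = 2, p = 11.
CD lower bound = min(11, 4 + 2 - 1) = min(11, 5) = 5.
Compute A + B mod 11 directly:
a = 0: 0+1=1, 0+9=9
a = 2: 2+1=3, 2+9=0
a = 4: 4+1=5, 4+9=2
a = 8: 8+1=9, 8+9=6
A + B = {0, 1, 2, 3, 5, 6, 9}, so |A + B| = 7.
Verify: 7 ≥ 5? Yes ✓.

CD lower bound = 5, actual |A + B| = 7.


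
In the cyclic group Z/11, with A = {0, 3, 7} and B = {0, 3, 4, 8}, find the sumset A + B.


Work in Z/11Z: reduce every sum a + b modulo 11.
Enumerate all 12 pairs:
a = 0: 0+0=0, 0+3=3, 0+4=4, 0+8=8
a = 3: 3+0=3, 3+3=6, 3+4=7, 3+8=0
a = 7: 7+0=7, 7+3=10, 7+4=0, 7+8=4
Distinct residues collected: {0, 3, 4, 6, 7, 8, 10}
|A + B| = 7 (out of 11 total residues).

A + B = {0, 3, 4, 6, 7, 8, 10}


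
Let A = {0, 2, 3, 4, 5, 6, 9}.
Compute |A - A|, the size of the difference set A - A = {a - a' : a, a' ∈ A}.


A - A = {a - a' : a, a' ∈ A}; |A| = 7.
Bounds: 2|A|-1 ≤ |A - A| ≤ |A|² - |A| + 1, i.e. 13 ≤ |A - A| ≤ 43.
Note: 0 ∈ A - A always (from a - a). The set is symmetric: if d ∈ A - A then -d ∈ A - A.
Enumerate nonzero differences d = a - a' with a > a' (then include -d):
Positive differences: {1, 2, 3, 4, 5, 6, 7, 9}
Full difference set: {0} ∪ (positive diffs) ∪ (negative diffs).
|A - A| = 1 + 2·8 = 17 (matches direct enumeration: 17).

|A - A| = 17


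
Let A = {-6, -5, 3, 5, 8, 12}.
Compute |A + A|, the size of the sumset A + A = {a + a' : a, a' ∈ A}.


A + A = {a + a' : a, a' ∈ A}; |A| = 6.
General bounds: 2|A| - 1 ≤ |A + A| ≤ |A|(|A|+1)/2, i.e. 11 ≤ |A + A| ≤ 21.
Lower bound 2|A|-1 is attained iff A is an arithmetic progression.
Enumerate sums a + a' for a ≤ a' (symmetric, so this suffices):
a = -6: -6+-6=-12, -6+-5=-11, -6+3=-3, -6+5=-1, -6+8=2, -6+12=6
a = -5: -5+-5=-10, -5+3=-2, -5+5=0, -5+8=3, -5+12=7
a = 3: 3+3=6, 3+5=8, 3+8=11, 3+12=15
a = 5: 5+5=10, 5+8=13, 5+12=17
a = 8: 8+8=16, 8+12=20
a = 12: 12+12=24
Distinct sums: {-12, -11, -10, -3, -2, -1, 0, 2, 3, 6, 7, 8, 10, 11, 13, 15, 16, 17, 20, 24}
|A + A| = 20

|A + A| = 20


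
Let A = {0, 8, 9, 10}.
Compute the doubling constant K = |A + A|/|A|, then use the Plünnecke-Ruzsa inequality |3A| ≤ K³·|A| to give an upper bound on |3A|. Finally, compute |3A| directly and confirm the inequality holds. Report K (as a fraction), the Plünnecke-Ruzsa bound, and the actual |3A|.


|A| = 4.
Step 1: Compute A + A by enumerating all 16 pairs.
A + A = {0, 8, 9, 10, 16, 17, 18, 19, 20}, so |A + A| = 9.
Step 2: Doubling constant K = |A + A|/|A| = 9/4 = 9/4 ≈ 2.2500.
Step 3: Plünnecke-Ruzsa gives |3A| ≤ K³·|A| = (2.2500)³ · 4 ≈ 45.5625.
Step 4: Compute 3A = A + A + A directly by enumerating all triples (a,b,c) ∈ A³; |3A| = 16.
Step 5: Check 16 ≤ 45.5625? Yes ✓.

K = 9/4, Plünnecke-Ruzsa bound K³|A| ≈ 45.5625, |3A| = 16, inequality holds.


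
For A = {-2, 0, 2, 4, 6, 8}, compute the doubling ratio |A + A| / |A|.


|A| = 6.
Compute A + A by enumerating all 36 pairs.
A + A = {-4, -2, 0, 2, 4, 6, 8, 10, 12, 14, 16}, so |A + A| = 11.
K = |A + A| / |A| = 11/6 (already in lowest terms) ≈ 1.8333.
Reference: AP of size 6 gives K = 11/6 ≈ 1.8333; a fully generic set of size 6 gives K ≈ 3.5000.

|A| = 6, |A + A| = 11, K = 11/6.


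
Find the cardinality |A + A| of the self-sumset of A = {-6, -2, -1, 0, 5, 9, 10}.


A + A = {a + a' : a, a' ∈ A}; |A| = 7.
General bounds: 2|A| - 1 ≤ |A + A| ≤ |A|(|A|+1)/2, i.e. 13 ≤ |A + A| ≤ 28.
Lower bound 2|A|-1 is attained iff A is an arithmetic progression.
Enumerate sums a + a' for a ≤ a' (symmetric, so this suffices):
a = -6: -6+-6=-12, -6+-2=-8, -6+-1=-7, -6+0=-6, -6+5=-1, -6+9=3, -6+10=4
a = -2: -2+-2=-4, -2+-1=-3, -2+0=-2, -2+5=3, -2+9=7, -2+10=8
a = -1: -1+-1=-2, -1+0=-1, -1+5=4, -1+9=8, -1+10=9
a = 0: 0+0=0, 0+5=5, 0+9=9, 0+10=10
a = 5: 5+5=10, 5+9=14, 5+10=15
a = 9: 9+9=18, 9+10=19
a = 10: 10+10=20
Distinct sums: {-12, -8, -7, -6, -4, -3, -2, -1, 0, 3, 4, 5, 7, 8, 9, 10, 14, 15, 18, 19, 20}
|A + A| = 21

|A + A| = 21


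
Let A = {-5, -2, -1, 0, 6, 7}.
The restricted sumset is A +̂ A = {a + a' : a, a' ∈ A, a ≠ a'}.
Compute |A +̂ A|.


Restricted sumset: A +̂ A = {a + a' : a ∈ A, a' ∈ A, a ≠ a'}.
Equivalently, take A + A and drop any sum 2a that is achievable ONLY as a + a for a ∈ A (i.e. sums representable only with equal summands).
Enumerate pairs (a, a') with a < a' (symmetric, so each unordered pair gives one sum; this covers all a ≠ a'):
  -5 + -2 = -7
  -5 + -1 = -6
  -5 + 0 = -5
  -5 + 6 = 1
  -5 + 7 = 2
  -2 + -1 = -3
  -2 + 0 = -2
  -2 + 6 = 4
  -2 + 7 = 5
  -1 + 0 = -1
  -1 + 6 = 5
  -1 + 7 = 6
  0 + 6 = 6
  0 + 7 = 7
  6 + 7 = 13
Collected distinct sums: {-7, -6, -5, -3, -2, -1, 1, 2, 4, 5, 6, 7, 13}
|A +̂ A| = 13
(Reference bound: |A +̂ A| ≥ 2|A| - 3 for |A| ≥ 2, with |A| = 6 giving ≥ 9.)

|A +̂ A| = 13


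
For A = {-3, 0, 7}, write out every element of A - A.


A - A = {a - a' : a, a' ∈ A}.
Compute a - a' for each ordered pair (a, a'):
a = -3: -3--3=0, -3-0=-3, -3-7=-10
a = 0: 0--3=3, 0-0=0, 0-7=-7
a = 7: 7--3=10, 7-0=7, 7-7=0
Collecting distinct values (and noting 0 appears from a-a):
A - A = {-10, -7, -3, 0, 3, 7, 10}
|A - A| = 7

A - A = {-10, -7, -3, 0, 3, 7, 10}


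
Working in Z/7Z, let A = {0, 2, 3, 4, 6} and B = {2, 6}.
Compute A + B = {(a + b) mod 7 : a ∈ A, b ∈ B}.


Work in Z/7Z: reduce every sum a + b modulo 7.
Enumerate all 10 pairs:
a = 0: 0+2=2, 0+6=6
a = 2: 2+2=4, 2+6=1
a = 3: 3+2=5, 3+6=2
a = 4: 4+2=6, 4+6=3
a = 6: 6+2=1, 6+6=5
Distinct residues collected: {1, 2, 3, 4, 5, 6}
|A + B| = 6 (out of 7 total residues).

A + B = {1, 2, 3, 4, 5, 6}


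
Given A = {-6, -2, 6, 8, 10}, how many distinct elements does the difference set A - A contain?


A - A = {a - a' : a, a' ∈ A}; |A| = 5.
Bounds: 2|A|-1 ≤ |A - A| ≤ |A|² - |A| + 1, i.e. 9 ≤ |A - A| ≤ 21.
Note: 0 ∈ A - A always (from a - a). The set is symmetric: if d ∈ A - A then -d ∈ A - A.
Enumerate nonzero differences d = a - a' with a > a' (then include -d):
Positive differences: {2, 4, 8, 10, 12, 14, 16}
Full difference set: {0} ∪ (positive diffs) ∪ (negative diffs).
|A - A| = 1 + 2·7 = 15 (matches direct enumeration: 15).

|A - A| = 15


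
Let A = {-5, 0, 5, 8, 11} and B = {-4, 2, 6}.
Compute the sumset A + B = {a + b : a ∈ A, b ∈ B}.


A + B = {a + b : a ∈ A, b ∈ B}.
Enumerate all |A|·|B| = 5·3 = 15 pairs (a, b) and collect distinct sums.
a = -5: -5+-4=-9, -5+2=-3, -5+6=1
a = 0: 0+-4=-4, 0+2=2, 0+6=6
a = 5: 5+-4=1, 5+2=7, 5+6=11
a = 8: 8+-4=4, 8+2=10, 8+6=14
a = 11: 11+-4=7, 11+2=13, 11+6=17
Collecting distinct sums: A + B = {-9, -4, -3, 1, 2, 4, 6, 7, 10, 11, 13, 14, 17}
|A + B| = 13

A + B = {-9, -4, -3, 1, 2, 4, 6, 7, 10, 11, 13, 14, 17}


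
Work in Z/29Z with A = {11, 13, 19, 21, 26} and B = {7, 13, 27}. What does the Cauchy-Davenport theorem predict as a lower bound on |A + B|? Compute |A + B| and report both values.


Cauchy-Davenport: |A + B| ≥ min(p, |A| + |B| - 1) for A, B nonempty in Z/pZ.
|A| = 5, |B| = 3, p = 29.
CD lower bound = min(29, 5 + 3 - 1) = min(29, 7) = 7.
Compute A + B mod 29 directly:
a = 11: 11+7=18, 11+13=24, 11+27=9
a = 13: 13+7=20, 13+13=26, 13+27=11
a = 19: 19+7=26, 19+13=3, 19+27=17
a = 21: 21+7=28, 21+13=5, 21+27=19
a = 26: 26+7=4, 26+13=10, 26+27=24
A + B = {3, 4, 5, 9, 10, 11, 17, 18, 19, 20, 24, 26, 28}, so |A + B| = 13.
Verify: 13 ≥ 7? Yes ✓.

CD lower bound = 7, actual |A + B| = 13.


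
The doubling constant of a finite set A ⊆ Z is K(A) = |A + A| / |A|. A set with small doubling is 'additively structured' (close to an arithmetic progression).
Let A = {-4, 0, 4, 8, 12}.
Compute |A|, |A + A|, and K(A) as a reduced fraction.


|A| = 5.
Compute A + A by enumerating all 25 pairs.
A + A = {-8, -4, 0, 4, 8, 12, 16, 20, 24}, so |A + A| = 9.
K = |A + A| / |A| = 9/5 (already in lowest terms) ≈ 1.8000.
Reference: AP of size 5 gives K = 9/5 ≈ 1.8000; a fully generic set of size 5 gives K ≈ 3.0000.

|A| = 5, |A + A| = 9, K = 9/5.


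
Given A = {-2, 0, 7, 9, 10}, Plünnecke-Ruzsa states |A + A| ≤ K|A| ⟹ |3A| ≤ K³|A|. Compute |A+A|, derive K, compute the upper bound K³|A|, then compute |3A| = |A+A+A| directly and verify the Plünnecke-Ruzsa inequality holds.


|A| = 5.
Step 1: Compute A + A by enumerating all 25 pairs.
A + A = {-4, -2, 0, 5, 7, 8, 9, 10, 14, 16, 17, 18, 19, 20}, so |A + A| = 14.
Step 2: Doubling constant K = |A + A|/|A| = 14/5 = 14/5 ≈ 2.8000.
Step 3: Plünnecke-Ruzsa gives |3A| ≤ K³·|A| = (2.8000)³ · 5 ≈ 109.7600.
Step 4: Compute 3A = A + A + A directly by enumerating all triples (a,b,c) ∈ A³; |3A| = 28.
Step 5: Check 28 ≤ 109.7600? Yes ✓.

K = 14/5, Plünnecke-Ruzsa bound K³|A| ≈ 109.7600, |3A| = 28, inequality holds.


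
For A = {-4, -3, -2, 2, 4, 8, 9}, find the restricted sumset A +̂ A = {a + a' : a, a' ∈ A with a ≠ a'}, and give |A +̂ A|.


Restricted sumset: A +̂ A = {a + a' : a ∈ A, a' ∈ A, a ≠ a'}.
Equivalently, take A + A and drop any sum 2a that is achievable ONLY as a + a for a ∈ A (i.e. sums representable only with equal summands).
Enumerate pairs (a, a') with a < a' (symmetric, so each unordered pair gives one sum; this covers all a ≠ a'):
  -4 + -3 = -7
  -4 + -2 = -6
  -4 + 2 = -2
  -4 + 4 = 0
  -4 + 8 = 4
  -4 + 9 = 5
  -3 + -2 = -5
  -3 + 2 = -1
  -3 + 4 = 1
  -3 + 8 = 5
  -3 + 9 = 6
  -2 + 2 = 0
  -2 + 4 = 2
  -2 + 8 = 6
  -2 + 9 = 7
  2 + 4 = 6
  2 + 8 = 10
  2 + 9 = 11
  4 + 8 = 12
  4 + 9 = 13
  8 + 9 = 17
Collected distinct sums: {-7, -6, -5, -2, -1, 0, 1, 2, 4, 5, 6, 7, 10, 11, 12, 13, 17}
|A +̂ A| = 17
(Reference bound: |A +̂ A| ≥ 2|A| - 3 for |A| ≥ 2, with |A| = 7 giving ≥ 11.)

|A +̂ A| = 17


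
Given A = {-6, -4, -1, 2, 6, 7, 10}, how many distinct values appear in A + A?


A + A = {a + a' : a, a' ∈ A}; |A| = 7.
General bounds: 2|A| - 1 ≤ |A + A| ≤ |A|(|A|+1)/2, i.e. 13 ≤ |A + A| ≤ 28.
Lower bound 2|A|-1 is attained iff A is an arithmetic progression.
Enumerate sums a + a' for a ≤ a' (symmetric, so this suffices):
a = -6: -6+-6=-12, -6+-4=-10, -6+-1=-7, -6+2=-4, -6+6=0, -6+7=1, -6+10=4
a = -4: -4+-4=-8, -4+-1=-5, -4+2=-2, -4+6=2, -4+7=3, -4+10=6
a = -1: -1+-1=-2, -1+2=1, -1+6=5, -1+7=6, -1+10=9
a = 2: 2+2=4, 2+6=8, 2+7=9, 2+10=12
a = 6: 6+6=12, 6+7=13, 6+10=16
a = 7: 7+7=14, 7+10=17
a = 10: 10+10=20
Distinct sums: {-12, -10, -8, -7, -5, -4, -2, 0, 1, 2, 3, 4, 5, 6, 8, 9, 12, 13, 14, 16, 17, 20}
|A + A| = 22

|A + A| = 22


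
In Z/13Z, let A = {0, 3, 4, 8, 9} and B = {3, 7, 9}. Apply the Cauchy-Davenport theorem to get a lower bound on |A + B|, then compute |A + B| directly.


Cauchy-Davenport: |A + B| ≥ min(p, |A| + |B| - 1) for A, B nonempty in Z/pZ.
|A| = 5, |B| = 3, p = 13.
CD lower bound = min(13, 5 + 3 - 1) = min(13, 7) = 7.
Compute A + B mod 13 directly:
a = 0: 0+3=3, 0+7=7, 0+9=9
a = 3: 3+3=6, 3+7=10, 3+9=12
a = 4: 4+3=7, 4+7=11, 4+9=0
a = 8: 8+3=11, 8+7=2, 8+9=4
a = 9: 9+3=12, 9+7=3, 9+9=5
A + B = {0, 2, 3, 4, 5, 6, 7, 9, 10, 11, 12}, so |A + B| = 11.
Verify: 11 ≥ 7? Yes ✓.

CD lower bound = 7, actual |A + B| = 11.


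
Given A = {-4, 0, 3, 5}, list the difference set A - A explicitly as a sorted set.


A - A = {a - a' : a, a' ∈ A}.
Compute a - a' for each ordered pair (a, a'):
a = -4: -4--4=0, -4-0=-4, -4-3=-7, -4-5=-9
a = 0: 0--4=4, 0-0=0, 0-3=-3, 0-5=-5
a = 3: 3--4=7, 3-0=3, 3-3=0, 3-5=-2
a = 5: 5--4=9, 5-0=5, 5-3=2, 5-5=0
Collecting distinct values (and noting 0 appears from a-a):
A - A = {-9, -7, -5, -4, -3, -2, 0, 2, 3, 4, 5, 7, 9}
|A - A| = 13

A - A = {-9, -7, -5, -4, -3, -2, 0, 2, 3, 4, 5, 7, 9}


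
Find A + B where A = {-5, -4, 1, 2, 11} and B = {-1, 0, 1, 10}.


A + B = {a + b : a ∈ A, b ∈ B}.
Enumerate all |A|·|B| = 5·4 = 20 pairs (a, b) and collect distinct sums.
a = -5: -5+-1=-6, -5+0=-5, -5+1=-4, -5+10=5
a = -4: -4+-1=-5, -4+0=-4, -4+1=-3, -4+10=6
a = 1: 1+-1=0, 1+0=1, 1+1=2, 1+10=11
a = 2: 2+-1=1, 2+0=2, 2+1=3, 2+10=12
a = 11: 11+-1=10, 11+0=11, 11+1=12, 11+10=21
Collecting distinct sums: A + B = {-6, -5, -4, -3, 0, 1, 2, 3, 5, 6, 10, 11, 12, 21}
|A + B| = 14

A + B = {-6, -5, -4, -3, 0, 1, 2, 3, 5, 6, 10, 11, 12, 21}


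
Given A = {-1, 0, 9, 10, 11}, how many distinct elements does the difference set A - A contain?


A - A = {a - a' : a, a' ∈ A}; |A| = 5.
Bounds: 2|A|-1 ≤ |A - A| ≤ |A|² - |A| + 1, i.e. 9 ≤ |A - A| ≤ 21.
Note: 0 ∈ A - A always (from a - a). The set is symmetric: if d ∈ A - A then -d ∈ A - A.
Enumerate nonzero differences d = a - a' with a > a' (then include -d):
Positive differences: {1, 2, 9, 10, 11, 12}
Full difference set: {0} ∪ (positive diffs) ∪ (negative diffs).
|A - A| = 1 + 2·6 = 13 (matches direct enumeration: 13).

|A - A| = 13


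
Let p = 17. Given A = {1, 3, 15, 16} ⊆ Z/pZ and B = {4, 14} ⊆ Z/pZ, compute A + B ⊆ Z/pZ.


Work in Z/17Z: reduce every sum a + b modulo 17.
Enumerate all 8 pairs:
a = 1: 1+4=5, 1+14=15
a = 3: 3+4=7, 3+14=0
a = 15: 15+4=2, 15+14=12
a = 16: 16+4=3, 16+14=13
Distinct residues collected: {0, 2, 3, 5, 7, 12, 13, 15}
|A + B| = 8 (out of 17 total residues).

A + B = {0, 2, 3, 5, 7, 12, 13, 15}


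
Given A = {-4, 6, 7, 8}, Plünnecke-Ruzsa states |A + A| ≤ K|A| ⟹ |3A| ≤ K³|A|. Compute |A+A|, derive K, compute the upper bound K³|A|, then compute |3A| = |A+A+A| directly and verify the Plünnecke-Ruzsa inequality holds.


|A| = 4.
Step 1: Compute A + A by enumerating all 16 pairs.
A + A = {-8, 2, 3, 4, 12, 13, 14, 15, 16}, so |A + A| = 9.
Step 2: Doubling constant K = |A + A|/|A| = 9/4 = 9/4 ≈ 2.2500.
Step 3: Plünnecke-Ruzsa gives |3A| ≤ K³·|A| = (2.2500)³ · 4 ≈ 45.5625.
Step 4: Compute 3A = A + A + A directly by enumerating all triples (a,b,c) ∈ A³; |3A| = 16.
Step 5: Check 16 ≤ 45.5625? Yes ✓.

K = 9/4, Plünnecke-Ruzsa bound K³|A| ≈ 45.5625, |3A| = 16, inequality holds.


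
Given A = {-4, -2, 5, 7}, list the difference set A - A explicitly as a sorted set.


A - A = {a - a' : a, a' ∈ A}.
Compute a - a' for each ordered pair (a, a'):
a = -4: -4--4=0, -4--2=-2, -4-5=-9, -4-7=-11
a = -2: -2--4=2, -2--2=0, -2-5=-7, -2-7=-9
a = 5: 5--4=9, 5--2=7, 5-5=0, 5-7=-2
a = 7: 7--4=11, 7--2=9, 7-5=2, 7-7=0
Collecting distinct values (and noting 0 appears from a-a):
A - A = {-11, -9, -7, -2, 0, 2, 7, 9, 11}
|A - A| = 9

A - A = {-11, -9, -7, -2, 0, 2, 7, 9, 11}


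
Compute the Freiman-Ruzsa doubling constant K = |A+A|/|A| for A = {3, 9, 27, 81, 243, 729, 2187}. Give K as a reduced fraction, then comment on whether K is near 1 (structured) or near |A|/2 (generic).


|A| = 7.
Compute A + A by enumerating all 49 pairs.
A + A = {6, 12, 18, 30, 36, 54, 84, 90, 108, 162, 246, 252, 270, 324, 486, 732, 738, 756, 810, 972, 1458, 2190, 2196, 2214, 2268, 2430, 2916, 4374}, so |A + A| = 28.
K = |A + A| / |A| = 28/7 = 4/1 ≈ 4.0000.
Reference: AP of size 7 gives K = 13/7 ≈ 1.8571; a fully generic set of size 7 gives K ≈ 4.0000.

|A| = 7, |A + A| = 28, K = 28/7 = 4/1.


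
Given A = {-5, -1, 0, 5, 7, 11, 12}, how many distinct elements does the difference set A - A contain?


A - A = {a - a' : a, a' ∈ A}; |A| = 7.
Bounds: 2|A|-1 ≤ |A - A| ≤ |A|² - |A| + 1, i.e. 13 ≤ |A - A| ≤ 43.
Note: 0 ∈ A - A always (from a - a). The set is symmetric: if d ∈ A - A then -d ∈ A - A.
Enumerate nonzero differences d = a - a' with a > a' (then include -d):
Positive differences: {1, 2, 4, 5, 6, 7, 8, 10, 11, 12, 13, 16, 17}
Full difference set: {0} ∪ (positive diffs) ∪ (negative diffs).
|A - A| = 1 + 2·13 = 27 (matches direct enumeration: 27).

|A - A| = 27


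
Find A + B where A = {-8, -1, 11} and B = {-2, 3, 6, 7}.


A + B = {a + b : a ∈ A, b ∈ B}.
Enumerate all |A|·|B| = 3·4 = 12 pairs (a, b) and collect distinct sums.
a = -8: -8+-2=-10, -8+3=-5, -8+6=-2, -8+7=-1
a = -1: -1+-2=-3, -1+3=2, -1+6=5, -1+7=6
a = 11: 11+-2=9, 11+3=14, 11+6=17, 11+7=18
Collecting distinct sums: A + B = {-10, -5, -3, -2, -1, 2, 5, 6, 9, 14, 17, 18}
|A + B| = 12

A + B = {-10, -5, -3, -2, -1, 2, 5, 6, 9, 14, 17, 18}


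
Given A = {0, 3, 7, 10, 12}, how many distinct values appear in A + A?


A + A = {a + a' : a, a' ∈ A}; |A| = 5.
General bounds: 2|A| - 1 ≤ |A + A| ≤ |A|(|A|+1)/2, i.e. 9 ≤ |A + A| ≤ 15.
Lower bound 2|A|-1 is attained iff A is an arithmetic progression.
Enumerate sums a + a' for a ≤ a' (symmetric, so this suffices):
a = 0: 0+0=0, 0+3=3, 0+7=7, 0+10=10, 0+12=12
a = 3: 3+3=6, 3+7=10, 3+10=13, 3+12=15
a = 7: 7+7=14, 7+10=17, 7+12=19
a = 10: 10+10=20, 10+12=22
a = 12: 12+12=24
Distinct sums: {0, 3, 6, 7, 10, 12, 13, 14, 15, 17, 19, 20, 22, 24}
|A + A| = 14

|A + A| = 14


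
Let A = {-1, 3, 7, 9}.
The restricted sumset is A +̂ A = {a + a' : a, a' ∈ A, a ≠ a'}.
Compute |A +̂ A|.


Restricted sumset: A +̂ A = {a + a' : a ∈ A, a' ∈ A, a ≠ a'}.
Equivalently, take A + A and drop any sum 2a that is achievable ONLY as a + a for a ∈ A (i.e. sums representable only with equal summands).
Enumerate pairs (a, a') with a < a' (symmetric, so each unordered pair gives one sum; this covers all a ≠ a'):
  -1 + 3 = 2
  -1 + 7 = 6
  -1 + 9 = 8
  3 + 7 = 10
  3 + 9 = 12
  7 + 9 = 16
Collected distinct sums: {2, 6, 8, 10, 12, 16}
|A +̂ A| = 6
(Reference bound: |A +̂ A| ≥ 2|A| - 3 for |A| ≥ 2, with |A| = 4 giving ≥ 5.)

|A +̂ A| = 6


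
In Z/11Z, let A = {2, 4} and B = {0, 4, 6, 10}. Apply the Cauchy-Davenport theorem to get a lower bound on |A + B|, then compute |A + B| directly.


Cauchy-Davenport: |A + B| ≥ min(p, |A| + |B| - 1) for A, B nonempty in Z/pZ.
|A| = 2, |B| = 4, p = 11.
CD lower bound = min(11, 2 + 4 - 1) = min(11, 5) = 5.
Compute A + B mod 11 directly:
a = 2: 2+0=2, 2+4=6, 2+6=8, 2+10=1
a = 4: 4+0=4, 4+4=8, 4+6=10, 4+10=3
A + B = {1, 2, 3, 4, 6, 8, 10}, so |A + B| = 7.
Verify: 7 ≥ 5? Yes ✓.

CD lower bound = 5, actual |A + B| = 7.


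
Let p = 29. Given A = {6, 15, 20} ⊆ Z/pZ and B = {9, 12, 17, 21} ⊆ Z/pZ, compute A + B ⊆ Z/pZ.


Work in Z/29Z: reduce every sum a + b modulo 29.
Enumerate all 12 pairs:
a = 6: 6+9=15, 6+12=18, 6+17=23, 6+21=27
a = 15: 15+9=24, 15+12=27, 15+17=3, 15+21=7
a = 20: 20+9=0, 20+12=3, 20+17=8, 20+21=12
Distinct residues collected: {0, 3, 7, 8, 12, 15, 18, 23, 24, 27}
|A + B| = 10 (out of 29 total residues).

A + B = {0, 3, 7, 8, 12, 15, 18, 23, 24, 27}


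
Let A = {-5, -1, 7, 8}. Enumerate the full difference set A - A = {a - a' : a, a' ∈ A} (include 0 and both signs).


A - A = {a - a' : a, a' ∈ A}.
Compute a - a' for each ordered pair (a, a'):
a = -5: -5--5=0, -5--1=-4, -5-7=-12, -5-8=-13
a = -1: -1--5=4, -1--1=0, -1-7=-8, -1-8=-9
a = 7: 7--5=12, 7--1=8, 7-7=0, 7-8=-1
a = 8: 8--5=13, 8--1=9, 8-7=1, 8-8=0
Collecting distinct values (and noting 0 appears from a-a):
A - A = {-13, -12, -9, -8, -4, -1, 0, 1, 4, 8, 9, 12, 13}
|A - A| = 13

A - A = {-13, -12, -9, -8, -4, -1, 0, 1, 4, 8, 9, 12, 13}


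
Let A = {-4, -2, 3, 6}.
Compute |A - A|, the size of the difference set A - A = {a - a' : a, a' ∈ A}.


A - A = {a - a' : a, a' ∈ A}; |A| = 4.
Bounds: 2|A|-1 ≤ |A - A| ≤ |A|² - |A| + 1, i.e. 7 ≤ |A - A| ≤ 13.
Note: 0 ∈ A - A always (from a - a). The set is symmetric: if d ∈ A - A then -d ∈ A - A.
Enumerate nonzero differences d = a - a' with a > a' (then include -d):
Positive differences: {2, 3, 5, 7, 8, 10}
Full difference set: {0} ∪ (positive diffs) ∪ (negative diffs).
|A - A| = 1 + 2·6 = 13 (matches direct enumeration: 13).

|A - A| = 13


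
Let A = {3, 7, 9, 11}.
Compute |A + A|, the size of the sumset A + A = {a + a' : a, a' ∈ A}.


A + A = {a + a' : a, a' ∈ A}; |A| = 4.
General bounds: 2|A| - 1 ≤ |A + A| ≤ |A|(|A|+1)/2, i.e. 7 ≤ |A + A| ≤ 10.
Lower bound 2|A|-1 is attained iff A is an arithmetic progression.
Enumerate sums a + a' for a ≤ a' (symmetric, so this suffices):
a = 3: 3+3=6, 3+7=10, 3+9=12, 3+11=14
a = 7: 7+7=14, 7+9=16, 7+11=18
a = 9: 9+9=18, 9+11=20
a = 11: 11+11=22
Distinct sums: {6, 10, 12, 14, 16, 18, 20, 22}
|A + A| = 8

|A + A| = 8


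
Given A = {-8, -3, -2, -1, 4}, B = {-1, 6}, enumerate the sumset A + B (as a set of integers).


A + B = {a + b : a ∈ A, b ∈ B}.
Enumerate all |A|·|B| = 5·2 = 10 pairs (a, b) and collect distinct sums.
a = -8: -8+-1=-9, -8+6=-2
a = -3: -3+-1=-4, -3+6=3
a = -2: -2+-1=-3, -2+6=4
a = -1: -1+-1=-2, -1+6=5
a = 4: 4+-1=3, 4+6=10
Collecting distinct sums: A + B = {-9, -4, -3, -2, 3, 4, 5, 10}
|A + B| = 8

A + B = {-9, -4, -3, -2, 3, 4, 5, 10}


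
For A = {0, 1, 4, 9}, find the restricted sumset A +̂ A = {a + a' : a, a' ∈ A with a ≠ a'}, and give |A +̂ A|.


Restricted sumset: A +̂ A = {a + a' : a ∈ A, a' ∈ A, a ≠ a'}.
Equivalently, take A + A and drop any sum 2a that is achievable ONLY as a + a for a ∈ A (i.e. sums representable only with equal summands).
Enumerate pairs (a, a') with a < a' (symmetric, so each unordered pair gives one sum; this covers all a ≠ a'):
  0 + 1 = 1
  0 + 4 = 4
  0 + 9 = 9
  1 + 4 = 5
  1 + 9 = 10
  4 + 9 = 13
Collected distinct sums: {1, 4, 5, 9, 10, 13}
|A +̂ A| = 6
(Reference bound: |A +̂ A| ≥ 2|A| - 3 for |A| ≥ 2, with |A| = 4 giving ≥ 5.)

|A +̂ A| = 6


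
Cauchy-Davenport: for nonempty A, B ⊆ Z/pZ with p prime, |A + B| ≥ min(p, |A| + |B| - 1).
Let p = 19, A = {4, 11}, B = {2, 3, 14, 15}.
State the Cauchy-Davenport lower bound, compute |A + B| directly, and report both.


Cauchy-Davenport: |A + B| ≥ min(p, |A| + |B| - 1) for A, B nonempty in Z/pZ.
|A| = 2, |B| = 4, p = 19.
CD lower bound = min(19, 2 + 4 - 1) = min(19, 5) = 5.
Compute A + B mod 19 directly:
a = 4: 4+2=6, 4+3=7, 4+14=18, 4+15=0
a = 11: 11+2=13, 11+3=14, 11+14=6, 11+15=7
A + B = {0, 6, 7, 13, 14, 18}, so |A + B| = 6.
Verify: 6 ≥ 5? Yes ✓.

CD lower bound = 5, actual |A + B| = 6.


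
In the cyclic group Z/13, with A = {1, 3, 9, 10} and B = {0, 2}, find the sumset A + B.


Work in Z/13Z: reduce every sum a + b modulo 13.
Enumerate all 8 pairs:
a = 1: 1+0=1, 1+2=3
a = 3: 3+0=3, 3+2=5
a = 9: 9+0=9, 9+2=11
a = 10: 10+0=10, 10+2=12
Distinct residues collected: {1, 3, 5, 9, 10, 11, 12}
|A + B| = 7 (out of 13 total residues).

A + B = {1, 3, 5, 9, 10, 11, 12}


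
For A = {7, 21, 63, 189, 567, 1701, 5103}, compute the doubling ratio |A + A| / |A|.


|A| = 7.
Compute A + A by enumerating all 49 pairs.
A + A = {14, 28, 42, 70, 84, 126, 196, 210, 252, 378, 574, 588, 630, 756, 1134, 1708, 1722, 1764, 1890, 2268, 3402, 5110, 5124, 5166, 5292, 5670, 6804, 10206}, so |A + A| = 28.
K = |A + A| / |A| = 28/7 = 4/1 ≈ 4.0000.
Reference: AP of size 7 gives K = 13/7 ≈ 1.8571; a fully generic set of size 7 gives K ≈ 4.0000.

|A| = 7, |A + A| = 28, K = 28/7 = 4/1.


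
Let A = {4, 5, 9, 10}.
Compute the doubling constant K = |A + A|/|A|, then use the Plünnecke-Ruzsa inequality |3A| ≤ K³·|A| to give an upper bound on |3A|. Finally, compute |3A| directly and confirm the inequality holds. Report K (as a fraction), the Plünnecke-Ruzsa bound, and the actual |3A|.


|A| = 4.
Step 1: Compute A + A by enumerating all 16 pairs.
A + A = {8, 9, 10, 13, 14, 15, 18, 19, 20}, so |A + A| = 9.
Step 2: Doubling constant K = |A + A|/|A| = 9/4 = 9/4 ≈ 2.2500.
Step 3: Plünnecke-Ruzsa gives |3A| ≤ K³·|A| = (2.2500)³ · 4 ≈ 45.5625.
Step 4: Compute 3A = A + A + A directly by enumerating all triples (a,b,c) ∈ A³; |3A| = 16.
Step 5: Check 16 ≤ 45.5625? Yes ✓.

K = 9/4, Plünnecke-Ruzsa bound K³|A| ≈ 45.5625, |3A| = 16, inequality holds.


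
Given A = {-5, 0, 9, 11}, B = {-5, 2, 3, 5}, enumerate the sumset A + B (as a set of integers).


A + B = {a + b : a ∈ A, b ∈ B}.
Enumerate all |A|·|B| = 4·4 = 16 pairs (a, b) and collect distinct sums.
a = -5: -5+-5=-10, -5+2=-3, -5+3=-2, -5+5=0
a = 0: 0+-5=-5, 0+2=2, 0+3=3, 0+5=5
a = 9: 9+-5=4, 9+2=11, 9+3=12, 9+5=14
a = 11: 11+-5=6, 11+2=13, 11+3=14, 11+5=16
Collecting distinct sums: A + B = {-10, -5, -3, -2, 0, 2, 3, 4, 5, 6, 11, 12, 13, 14, 16}
|A + B| = 15

A + B = {-10, -5, -3, -2, 0, 2, 3, 4, 5, 6, 11, 12, 13, 14, 16}


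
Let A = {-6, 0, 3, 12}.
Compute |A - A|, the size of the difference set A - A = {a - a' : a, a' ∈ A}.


A - A = {a - a' : a, a' ∈ A}; |A| = 4.
Bounds: 2|A|-1 ≤ |A - A| ≤ |A|² - |A| + 1, i.e. 7 ≤ |A - A| ≤ 13.
Note: 0 ∈ A - A always (from a - a). The set is symmetric: if d ∈ A - A then -d ∈ A - A.
Enumerate nonzero differences d = a - a' with a > a' (then include -d):
Positive differences: {3, 6, 9, 12, 18}
Full difference set: {0} ∪ (positive diffs) ∪ (negative diffs).
|A - A| = 1 + 2·5 = 11 (matches direct enumeration: 11).

|A - A| = 11


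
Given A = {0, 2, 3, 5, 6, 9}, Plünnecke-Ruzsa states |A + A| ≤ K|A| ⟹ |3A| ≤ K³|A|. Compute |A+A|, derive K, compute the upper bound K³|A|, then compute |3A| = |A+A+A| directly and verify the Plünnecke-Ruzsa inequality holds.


|A| = 6.
Step 1: Compute A + A by enumerating all 36 pairs.
A + A = {0, 2, 3, 4, 5, 6, 7, 8, 9, 10, 11, 12, 14, 15, 18}, so |A + A| = 15.
Step 2: Doubling constant K = |A + A|/|A| = 15/6 = 15/6 ≈ 2.5000.
Step 3: Plünnecke-Ruzsa gives |3A| ≤ K³·|A| = (2.5000)³ · 6 ≈ 93.7500.
Step 4: Compute 3A = A + A + A directly by enumerating all triples (a,b,c) ∈ A³; |3A| = 24.
Step 5: Check 24 ≤ 93.7500? Yes ✓.

K = 15/6, Plünnecke-Ruzsa bound K³|A| ≈ 93.7500, |3A| = 24, inequality holds.


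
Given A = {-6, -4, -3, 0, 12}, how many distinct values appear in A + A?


A + A = {a + a' : a, a' ∈ A}; |A| = 5.
General bounds: 2|A| - 1 ≤ |A + A| ≤ |A|(|A|+1)/2, i.e. 9 ≤ |A + A| ≤ 15.
Lower bound 2|A|-1 is attained iff A is an arithmetic progression.
Enumerate sums a + a' for a ≤ a' (symmetric, so this suffices):
a = -6: -6+-6=-12, -6+-4=-10, -6+-3=-9, -6+0=-6, -6+12=6
a = -4: -4+-4=-8, -4+-3=-7, -4+0=-4, -4+12=8
a = -3: -3+-3=-6, -3+0=-3, -3+12=9
a = 0: 0+0=0, 0+12=12
a = 12: 12+12=24
Distinct sums: {-12, -10, -9, -8, -7, -6, -4, -3, 0, 6, 8, 9, 12, 24}
|A + A| = 14

|A + A| = 14


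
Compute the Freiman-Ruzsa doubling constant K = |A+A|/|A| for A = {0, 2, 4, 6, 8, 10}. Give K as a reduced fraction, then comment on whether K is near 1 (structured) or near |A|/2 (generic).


|A| = 6.
Compute A + A by enumerating all 36 pairs.
A + A = {0, 2, 4, 6, 8, 10, 12, 14, 16, 18, 20}, so |A + A| = 11.
K = |A + A| / |A| = 11/6 (already in lowest terms) ≈ 1.8333.
Reference: AP of size 6 gives K = 11/6 ≈ 1.8333; a fully generic set of size 6 gives K ≈ 3.5000.

|A| = 6, |A + A| = 11, K = 11/6.


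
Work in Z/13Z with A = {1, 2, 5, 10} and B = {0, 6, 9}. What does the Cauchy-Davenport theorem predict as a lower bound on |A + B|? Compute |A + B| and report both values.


Cauchy-Davenport: |A + B| ≥ min(p, |A| + |B| - 1) for A, B nonempty in Z/pZ.
|A| = 4, |B| = 3, p = 13.
CD lower bound = min(13, 4 + 3 - 1) = min(13, 6) = 6.
Compute A + B mod 13 directly:
a = 1: 1+0=1, 1+6=7, 1+9=10
a = 2: 2+0=2, 2+6=8, 2+9=11
a = 5: 5+0=5, 5+6=11, 5+9=1
a = 10: 10+0=10, 10+6=3, 10+9=6
A + B = {1, 2, 3, 5, 6, 7, 8, 10, 11}, so |A + B| = 9.
Verify: 9 ≥ 6? Yes ✓.

CD lower bound = 6, actual |A + B| = 9.


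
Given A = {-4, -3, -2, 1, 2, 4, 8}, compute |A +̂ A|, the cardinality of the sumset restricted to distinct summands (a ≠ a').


Restricted sumset: A +̂ A = {a + a' : a ∈ A, a' ∈ A, a ≠ a'}.
Equivalently, take A + A and drop any sum 2a that is achievable ONLY as a + a for a ∈ A (i.e. sums representable only with equal summands).
Enumerate pairs (a, a') with a < a' (symmetric, so each unordered pair gives one sum; this covers all a ≠ a'):
  -4 + -3 = -7
  -4 + -2 = -6
  -4 + 1 = -3
  -4 + 2 = -2
  -4 + 4 = 0
  -4 + 8 = 4
  -3 + -2 = -5
  -3 + 1 = -2
  -3 + 2 = -1
  -3 + 4 = 1
  -3 + 8 = 5
  -2 + 1 = -1
  -2 + 2 = 0
  -2 + 4 = 2
  -2 + 8 = 6
  1 + 2 = 3
  1 + 4 = 5
  1 + 8 = 9
  2 + 4 = 6
  2 + 8 = 10
  4 + 8 = 12
Collected distinct sums: {-7, -6, -5, -3, -2, -1, 0, 1, 2, 3, 4, 5, 6, 9, 10, 12}
|A +̂ A| = 16
(Reference bound: |A +̂ A| ≥ 2|A| - 3 for |A| ≥ 2, with |A| = 7 giving ≥ 11.)

|A +̂ A| = 16


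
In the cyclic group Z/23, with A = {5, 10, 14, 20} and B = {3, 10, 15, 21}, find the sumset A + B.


Work in Z/23Z: reduce every sum a + b modulo 23.
Enumerate all 16 pairs:
a = 5: 5+3=8, 5+10=15, 5+15=20, 5+21=3
a = 10: 10+3=13, 10+10=20, 10+15=2, 10+21=8
a = 14: 14+3=17, 14+10=1, 14+15=6, 14+21=12
a = 20: 20+3=0, 20+10=7, 20+15=12, 20+21=18
Distinct residues collected: {0, 1, 2, 3, 6, 7, 8, 12, 13, 15, 17, 18, 20}
|A + B| = 13 (out of 23 total residues).

A + B = {0, 1, 2, 3, 6, 7, 8, 12, 13, 15, 17, 18, 20}


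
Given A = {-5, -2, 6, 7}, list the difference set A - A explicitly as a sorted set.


A - A = {a - a' : a, a' ∈ A}.
Compute a - a' for each ordered pair (a, a'):
a = -5: -5--5=0, -5--2=-3, -5-6=-11, -5-7=-12
a = -2: -2--5=3, -2--2=0, -2-6=-8, -2-7=-9
a = 6: 6--5=11, 6--2=8, 6-6=0, 6-7=-1
a = 7: 7--5=12, 7--2=9, 7-6=1, 7-7=0
Collecting distinct values (and noting 0 appears from a-a):
A - A = {-12, -11, -9, -8, -3, -1, 0, 1, 3, 8, 9, 11, 12}
|A - A| = 13

A - A = {-12, -11, -9, -8, -3, -1, 0, 1, 3, 8, 9, 11, 12}


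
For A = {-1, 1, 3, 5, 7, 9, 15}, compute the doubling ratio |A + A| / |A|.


|A| = 7.
Compute A + A by enumerating all 49 pairs.
A + A = {-2, 0, 2, 4, 6, 8, 10, 12, 14, 16, 18, 20, 22, 24, 30}, so |A + A| = 15.
K = |A + A| / |A| = 15/7 (already in lowest terms) ≈ 2.1429.
Reference: AP of size 7 gives K = 13/7 ≈ 1.8571; a fully generic set of size 7 gives K ≈ 4.0000.

|A| = 7, |A + A| = 15, K = 15/7.


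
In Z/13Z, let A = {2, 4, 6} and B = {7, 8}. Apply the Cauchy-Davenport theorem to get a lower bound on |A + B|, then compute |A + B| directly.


Cauchy-Davenport: |A + B| ≥ min(p, |A| + |B| - 1) for A, B nonempty in Z/pZ.
|A| = 3, |B| = 2, p = 13.
CD lower bound = min(13, 3 + 2 - 1) = min(13, 4) = 4.
Compute A + B mod 13 directly:
a = 2: 2+7=9, 2+8=10
a = 4: 4+7=11, 4+8=12
a = 6: 6+7=0, 6+8=1
A + B = {0, 1, 9, 10, 11, 12}, so |A + B| = 6.
Verify: 6 ≥ 4? Yes ✓.

CD lower bound = 4, actual |A + B| = 6.


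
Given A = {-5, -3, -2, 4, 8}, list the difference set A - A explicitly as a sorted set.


A - A = {a - a' : a, a' ∈ A}.
Compute a - a' for each ordered pair (a, a'):
a = -5: -5--5=0, -5--3=-2, -5--2=-3, -5-4=-9, -5-8=-13
a = -3: -3--5=2, -3--3=0, -3--2=-1, -3-4=-7, -3-8=-11
a = -2: -2--5=3, -2--3=1, -2--2=0, -2-4=-6, -2-8=-10
a = 4: 4--5=9, 4--3=7, 4--2=6, 4-4=0, 4-8=-4
a = 8: 8--5=13, 8--3=11, 8--2=10, 8-4=4, 8-8=0
Collecting distinct values (and noting 0 appears from a-a):
A - A = {-13, -11, -10, -9, -7, -6, -4, -3, -2, -1, 0, 1, 2, 3, 4, 6, 7, 9, 10, 11, 13}
|A - A| = 21

A - A = {-13, -11, -10, -9, -7, -6, -4, -3, -2, -1, 0, 1, 2, 3, 4, 6, 7, 9, 10, 11, 13}


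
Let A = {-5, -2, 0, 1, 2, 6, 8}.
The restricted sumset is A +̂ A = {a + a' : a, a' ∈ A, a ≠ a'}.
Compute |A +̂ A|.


Restricted sumset: A +̂ A = {a + a' : a ∈ A, a' ∈ A, a ≠ a'}.
Equivalently, take A + A and drop any sum 2a that is achievable ONLY as a + a for a ∈ A (i.e. sums representable only with equal summands).
Enumerate pairs (a, a') with a < a' (symmetric, so each unordered pair gives one sum; this covers all a ≠ a'):
  -5 + -2 = -7
  -5 + 0 = -5
  -5 + 1 = -4
  -5 + 2 = -3
  -5 + 6 = 1
  -5 + 8 = 3
  -2 + 0 = -2
  -2 + 1 = -1
  -2 + 2 = 0
  -2 + 6 = 4
  -2 + 8 = 6
  0 + 1 = 1
  0 + 2 = 2
  0 + 6 = 6
  0 + 8 = 8
  1 + 2 = 3
  1 + 6 = 7
  1 + 8 = 9
  2 + 6 = 8
  2 + 8 = 10
  6 + 8 = 14
Collected distinct sums: {-7, -5, -4, -3, -2, -1, 0, 1, 2, 3, 4, 6, 7, 8, 9, 10, 14}
|A +̂ A| = 17
(Reference bound: |A +̂ A| ≥ 2|A| - 3 for |A| ≥ 2, with |A| = 7 giving ≥ 11.)

|A +̂ A| = 17


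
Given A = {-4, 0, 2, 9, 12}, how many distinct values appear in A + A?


A + A = {a + a' : a, a' ∈ A}; |A| = 5.
General bounds: 2|A| - 1 ≤ |A + A| ≤ |A|(|A|+1)/2, i.e. 9 ≤ |A + A| ≤ 15.
Lower bound 2|A|-1 is attained iff A is an arithmetic progression.
Enumerate sums a + a' for a ≤ a' (symmetric, so this suffices):
a = -4: -4+-4=-8, -4+0=-4, -4+2=-2, -4+9=5, -4+12=8
a = 0: 0+0=0, 0+2=2, 0+9=9, 0+12=12
a = 2: 2+2=4, 2+9=11, 2+12=14
a = 9: 9+9=18, 9+12=21
a = 12: 12+12=24
Distinct sums: {-8, -4, -2, 0, 2, 4, 5, 8, 9, 11, 12, 14, 18, 21, 24}
|A + A| = 15

|A + A| = 15


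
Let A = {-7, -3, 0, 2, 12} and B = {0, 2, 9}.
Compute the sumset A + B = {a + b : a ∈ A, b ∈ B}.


A + B = {a + b : a ∈ A, b ∈ B}.
Enumerate all |A|·|B| = 5·3 = 15 pairs (a, b) and collect distinct sums.
a = -7: -7+0=-7, -7+2=-5, -7+9=2
a = -3: -3+0=-3, -3+2=-1, -3+9=6
a = 0: 0+0=0, 0+2=2, 0+9=9
a = 2: 2+0=2, 2+2=4, 2+9=11
a = 12: 12+0=12, 12+2=14, 12+9=21
Collecting distinct sums: A + B = {-7, -5, -3, -1, 0, 2, 4, 6, 9, 11, 12, 14, 21}
|A + B| = 13

A + B = {-7, -5, -3, -1, 0, 2, 4, 6, 9, 11, 12, 14, 21}
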